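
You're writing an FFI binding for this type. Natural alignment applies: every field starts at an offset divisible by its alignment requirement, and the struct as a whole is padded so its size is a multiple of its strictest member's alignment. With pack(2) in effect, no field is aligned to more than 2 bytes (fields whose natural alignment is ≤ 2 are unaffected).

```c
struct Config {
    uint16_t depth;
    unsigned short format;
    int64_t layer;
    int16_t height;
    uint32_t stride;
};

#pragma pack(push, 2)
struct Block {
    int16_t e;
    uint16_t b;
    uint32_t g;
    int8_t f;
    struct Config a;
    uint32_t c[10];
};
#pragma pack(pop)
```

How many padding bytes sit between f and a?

1

Config: 0..2  depth  (2B, 2-aligned); 2..4  format  (2B, 2-aligned); 4..8  -- padding (4B); 8..16  layer  (8B, 8-aligned); 16..18  height  (2B, 2-aligned); 18..20  -- padding (2B); 20..24  stride  (4B, 4-aligned); sizeof = 24, alignof = 8
0..2  e  (2B, 2-aligned)
2..4  b  (2B, 2-aligned)
4..8  g  (4B, 2-aligned)
8..9  f  (1B, 1-aligned)
9..10  -- padding (1B)
10..34  a  (24B, 2-aligned)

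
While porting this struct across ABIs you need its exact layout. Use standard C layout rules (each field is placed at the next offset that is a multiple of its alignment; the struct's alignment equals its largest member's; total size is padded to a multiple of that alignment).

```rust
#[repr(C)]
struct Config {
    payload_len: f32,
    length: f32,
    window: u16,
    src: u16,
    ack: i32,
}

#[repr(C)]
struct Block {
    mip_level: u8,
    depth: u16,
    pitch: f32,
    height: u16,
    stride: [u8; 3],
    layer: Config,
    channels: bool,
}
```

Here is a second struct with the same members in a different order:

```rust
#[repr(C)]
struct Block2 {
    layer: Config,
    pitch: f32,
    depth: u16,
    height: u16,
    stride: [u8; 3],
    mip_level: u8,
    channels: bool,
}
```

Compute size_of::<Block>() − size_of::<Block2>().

Config: 0..4  payload_len  (4B, 4-aligned); 4..8  length  (4B, 4-aligned); 8..10  window  (2B, 2-aligned); 10..12  src  (2B, 2-aligned); 12..16  ack  (4B, 4-aligned); sizeof = 16, alignof = 4
0..1  mip_level  (1B, 1-aligned)
1..2  -- padding (1B)
2..4  depth  (2B, 2-aligned)
4..8  pitch  (4B, 4-aligned)
8..10  height  (2B, 2-aligned)
10..13  stride  (3B, 1-aligned)
13..16  -- padding (3B)
16..32  layer  (16B, 4-aligned)
32..33  channels  (1B, 1-aligned)
33..36  -- tail padding (3B)
sizeof = 36, alignof = 4
— Block2 —
0..16  layer  (16B, 4-aligned)
16..20  pitch  (4B, 4-aligned)
20..22  depth  (2B, 2-aligned)
22..24  height  (2B, 2-aligned)
24..27  stride  (3B, 1-aligned)
27..28  mip_level  (1B, 1-aligned)
28..29  channels  (1B, 1-aligned)
29..32  -- tail padding (3B)
sizeof = 32, alignof = 4
36 − 32 = 4

4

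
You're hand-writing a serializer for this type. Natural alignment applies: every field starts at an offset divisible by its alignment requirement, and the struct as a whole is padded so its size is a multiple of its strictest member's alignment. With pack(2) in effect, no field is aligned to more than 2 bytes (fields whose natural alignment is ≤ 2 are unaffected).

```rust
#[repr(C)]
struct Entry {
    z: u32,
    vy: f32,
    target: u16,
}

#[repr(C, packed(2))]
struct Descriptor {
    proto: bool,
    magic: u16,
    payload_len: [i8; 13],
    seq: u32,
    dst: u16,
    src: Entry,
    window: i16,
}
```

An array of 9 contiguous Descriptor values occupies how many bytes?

Entry: z at 0 (size 4, align 4) → ends 4; vy at 4 (size 4, align 4) → ends 8; target at 8 (size 2, align 2) → ends 10; tail pad 2 to reach multiple of 4; total 12 bytes, alignment 4
proto at 0 (size 1, align 1) → ends 1
pad 1 to align 2 for magic
magic at 2 (size 2, align 2) → ends 4
payload_len at 4 (size 13, align 1) → ends 17
pad 1 to align 2 for seq
seq at 18 (size 4, align 2) → ends 22
dst at 22 (size 2, align 2) → ends 24
src at 24 (size 12, align 2) → ends 36
window at 36 (size 2, align 2) → ends 38
total 38 bytes, alignment 2
array of 9: 9 × 38 = 342

342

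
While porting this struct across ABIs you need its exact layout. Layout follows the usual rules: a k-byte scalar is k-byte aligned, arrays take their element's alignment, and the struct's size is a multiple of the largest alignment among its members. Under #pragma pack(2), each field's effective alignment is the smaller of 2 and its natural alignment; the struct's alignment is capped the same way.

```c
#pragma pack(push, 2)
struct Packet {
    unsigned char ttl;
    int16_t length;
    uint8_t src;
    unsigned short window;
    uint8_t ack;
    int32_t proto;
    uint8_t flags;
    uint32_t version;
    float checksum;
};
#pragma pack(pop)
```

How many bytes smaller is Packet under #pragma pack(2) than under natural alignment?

4

natural layout:
  0..1  ttl  (1B, 1-aligned)
  1..2  -- padding (1B)
  2..4  length  (2B, 2-aligned)
  4..5  src  (1B, 1-aligned)
  5..6  -- padding (1B)
  6..8  window  (2B, 2-aligned)
  8..9  ack  (1B, 1-aligned)
  9..12  -- padding (3B)
  12..16  proto  (4B, 4-aligned)
  16..17  flags  (1B, 1-aligned)
  17..20  -- padding (3B)
  20..24  version  (4B, 4-aligned)
  24..28  checksum  (4B, 4-aligned)
  sizeof = 28, alignof = 4
packed(2) layout:
  0..1  ttl  (1B, 1-aligned)
  1..2  -- padding (1B)
  2..4  length  (2B, 2-aligned)
  4..5  src  (1B, 1-aligned)
  5..6  -- padding (1B)
  6..8  window  (2B, 2-aligned)
  8..9  ack  (1B, 1-aligned)
  9..10  -- padding (1B)
  10..14  proto  (4B, 2-aligned)
  14..15  flags  (1B, 1-aligned)
  15..16  -- padding (1B)
  16..20  version  (4B, 2-aligned)
  20..24  checksum  (4B, 2-aligned)
  sizeof = 24, alignof = 2
28 − 24 = 4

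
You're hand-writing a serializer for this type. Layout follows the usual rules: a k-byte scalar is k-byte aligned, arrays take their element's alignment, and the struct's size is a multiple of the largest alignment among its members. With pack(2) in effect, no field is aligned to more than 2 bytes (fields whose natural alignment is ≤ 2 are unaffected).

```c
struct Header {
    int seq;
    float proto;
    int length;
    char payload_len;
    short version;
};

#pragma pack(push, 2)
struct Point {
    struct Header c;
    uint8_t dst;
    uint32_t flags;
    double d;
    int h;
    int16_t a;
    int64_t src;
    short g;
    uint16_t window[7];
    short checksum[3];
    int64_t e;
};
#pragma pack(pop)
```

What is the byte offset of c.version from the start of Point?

14

Header: seq at 0 (size 4, align 4) → ends 4; proto at 4 (size 4, align 4) → ends 8; length at 8 (size 4, align 4) → ends 12; payload_len at 12 (size 1, align 1) → ends 13; pad 1 to align 2 for version; version at 14 (size 2, align 2) → ends 16; total 16 bytes, alignment 4
c at 0 (size 16, align 2) → ends 16
within Header: version at 14
0 + 14 = 14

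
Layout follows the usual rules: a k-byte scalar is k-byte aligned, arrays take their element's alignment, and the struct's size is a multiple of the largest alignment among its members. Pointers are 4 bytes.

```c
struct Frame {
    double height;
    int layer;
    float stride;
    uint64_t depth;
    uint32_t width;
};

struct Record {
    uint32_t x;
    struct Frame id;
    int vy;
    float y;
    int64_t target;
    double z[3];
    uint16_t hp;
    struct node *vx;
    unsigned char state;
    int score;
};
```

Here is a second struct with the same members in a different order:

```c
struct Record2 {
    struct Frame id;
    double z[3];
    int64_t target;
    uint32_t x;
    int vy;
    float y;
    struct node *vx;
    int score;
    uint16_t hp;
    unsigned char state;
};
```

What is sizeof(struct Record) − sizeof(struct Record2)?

8

Frame: 0..8  height  (8B, 8-aligned); 8..12  layer  (4B, 4-aligned); 12..16  stride  (4B, 4-aligned); 16..24  depth  (8B, 8-aligned); 24..28  width  (4B, 4-aligned); 28..32  -- tail padding (4B); sizeof = 32, alignof = 8
0..4  x  (4B, 4-aligned)
4..8  -- padding (4B)
8..40  id  (32B, 8-aligned)
40..44  vy  (4B, 4-aligned)
44..48  y  (4B, 4-aligned)
48..56  target  (8B, 8-aligned)
56..80  z  (24B, 8-aligned)
80..82  hp  (2B, 2-aligned)
82..84  -- padding (2B)
84..88  vx  (4B, 4-aligned)
88..89  state  (1B, 1-aligned)
89..92  -- padding (3B)
92..96  score  (4B, 4-aligned)
sizeof = 96, alignof = 8
— Record2 —
0..32  id  (32B, 8-aligned)
32..56  z  (24B, 8-aligned)
56..64  target  (8B, 8-aligned)
64..68  x  (4B, 4-aligned)
68..72  vy  (4B, 4-aligned)
72..76  y  (4B, 4-aligned)
76..80  vx  (4B, 4-aligned)
80..84  score  (4B, 4-aligned)
84..86  hp  (2B, 2-aligned)
86..87  state  (1B, 1-aligned)
87..88  -- tail padding (1B)
sizeof = 88, alignof = 8
96 − 88 = 8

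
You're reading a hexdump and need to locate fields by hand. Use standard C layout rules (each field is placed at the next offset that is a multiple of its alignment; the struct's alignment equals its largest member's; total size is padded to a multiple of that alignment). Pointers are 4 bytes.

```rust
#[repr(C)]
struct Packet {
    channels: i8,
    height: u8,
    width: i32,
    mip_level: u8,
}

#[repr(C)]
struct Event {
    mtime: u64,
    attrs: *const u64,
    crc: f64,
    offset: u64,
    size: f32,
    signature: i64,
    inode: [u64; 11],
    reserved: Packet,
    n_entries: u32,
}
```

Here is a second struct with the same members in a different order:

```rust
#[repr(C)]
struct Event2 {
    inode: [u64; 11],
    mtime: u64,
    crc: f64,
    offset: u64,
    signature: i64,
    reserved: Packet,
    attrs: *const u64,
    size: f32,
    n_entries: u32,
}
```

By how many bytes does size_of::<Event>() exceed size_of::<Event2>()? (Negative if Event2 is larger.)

8

Packet: channels at 0 (size 1, align 1) → ends 1; height at 1 (size 1, align 1) → ends 2; pad 2 to align 4 for width; width at 4 (size 4, align 4) → ends 8; mip_level at 8 (size 1, align 1) → ends 9; tail pad 3 to reach multiple of 4; total 12 bytes, alignment 4
mtime at 0 (size 8, align 8) → ends 8
attrs at 8 (size 4, align 4) → ends 12
pad 4 to align 8 for crc
crc at 16 (size 8, align 8) → ends 24
offset at 24 (size 8, align 8) → ends 32
size at 32 (size 4, align 4) → ends 36
pad 4 to align 8 for signature
signature at 40 (size 8, align 8) → ends 48
inode at 48 (size 88, align 8) → ends 136
reserved at 136 (size 12, align 4) → ends 148
n_entries at 148 (size 4, align 4) → ends 152
total 152 bytes, alignment 8
— Event2 —
inode at 0 (size 88, align 8) → ends 88
mtime at 88 (size 8, align 8) → ends 96
crc at 96 (size 8, align 8) → ends 104
offset at 104 (size 8, align 8) → ends 112
signature at 112 (size 8, align 8) → ends 120
reserved at 120 (size 12, align 4) → ends 132
attrs at 132 (size 4, align 4) → ends 136
size at 136 (size 4, align 4) → ends 140
n_entries at 140 (size 4, align 4) → ends 144
total 144 bytes, alignment 8
152 − 144 = 8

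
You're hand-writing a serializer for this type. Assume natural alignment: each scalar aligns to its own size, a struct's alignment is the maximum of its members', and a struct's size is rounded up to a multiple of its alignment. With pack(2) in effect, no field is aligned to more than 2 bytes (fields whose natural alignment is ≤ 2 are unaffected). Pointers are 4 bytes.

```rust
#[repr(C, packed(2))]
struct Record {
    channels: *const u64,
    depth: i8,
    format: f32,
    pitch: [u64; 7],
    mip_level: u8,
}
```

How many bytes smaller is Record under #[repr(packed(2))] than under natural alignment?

12

natural layout:
  0..4  channels  (4B, 4-aligned)
  4..5  depth  (1B, 1-aligned)
  5..8  -- padding (3B)
  8..12  format  (4B, 4-aligned)
  12..16  -- padding (4B)
  16..72  pitch  (56B, 8-aligned)
  72..73  mip_level  (1B, 1-aligned)
  73..80  -- tail padding (7B)
  sizeof = 80, alignof = 8
packed(2) layout:
  0..4  channels  (4B, 2-aligned)
  4..5  depth  (1B, 1-aligned)
  5..6  -- padding (1B)
  6..10  format  (4B, 2-aligned)
  10..66  pitch  (56B, 2-aligned)
  66..67  mip_level  (1B, 1-aligned)
  67..68  -- tail padding (1B)
  sizeof = 68, alignof = 2
80 − 68 = 12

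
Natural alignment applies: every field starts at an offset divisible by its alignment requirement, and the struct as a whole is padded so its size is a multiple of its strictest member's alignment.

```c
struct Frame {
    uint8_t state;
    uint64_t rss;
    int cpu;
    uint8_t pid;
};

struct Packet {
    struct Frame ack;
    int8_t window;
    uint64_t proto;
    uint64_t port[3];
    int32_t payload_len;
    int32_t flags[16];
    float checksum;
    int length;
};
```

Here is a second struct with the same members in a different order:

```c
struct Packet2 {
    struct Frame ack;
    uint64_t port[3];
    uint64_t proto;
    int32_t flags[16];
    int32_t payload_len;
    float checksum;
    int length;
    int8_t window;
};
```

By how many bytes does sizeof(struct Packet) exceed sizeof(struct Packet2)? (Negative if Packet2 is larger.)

Frame: @0: state [1B, align 1] → 1; +7 pad (align 8); @8: rss [8B, align 8] → 16; @16: cpu [4B, align 4] → 20; @20: pid [1B, align 1] → 21; +3 tail pad (align 8); size 24, align 8
@0: ack [24B, align 8] → 24
@24: window [1B, align 1] → 25
+7 pad (align 8)
@32: proto [8B, align 8] → 40
@40: port [24B, align 8] → 64
@64: payload_len [4B, align 4] → 68
@68: flags [64B, align 4] → 132
@132: checksum [4B, align 4] → 136
@136: length [4B, align 4] → 140
+4 tail pad (align 8)
size 144, align 8
— Packet2 —
@0: ack [24B, align 8] → 24
@24: port [24B, align 8] → 48
@48: proto [8B, align 8] → 56
@56: flags [64B, align 4] → 120
@120: payload_len [4B, align 4] → 124
@124: checksum [4B, align 4] → 128
@128: length [4B, align 4] → 132
@132: window [1B, align 1] → 133
+3 tail pad (align 8)
size 136, align 8
144 − 136 = 8

8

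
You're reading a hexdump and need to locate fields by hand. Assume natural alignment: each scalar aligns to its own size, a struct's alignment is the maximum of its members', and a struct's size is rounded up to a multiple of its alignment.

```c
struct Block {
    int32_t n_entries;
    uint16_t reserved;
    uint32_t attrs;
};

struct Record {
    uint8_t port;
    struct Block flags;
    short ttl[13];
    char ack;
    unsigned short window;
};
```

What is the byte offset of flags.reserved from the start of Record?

Block: 0..4  n_entries  (4B, 4-aligned); 4..6  reserved  (2B, 2-aligned); 6..8  -- padding (2B); 8..12  attrs  (4B, 4-aligned); sizeof = 12, alignof = 4
0..1  port  (1B, 1-aligned)
1..4  -- padding (3B)
4..16  flags  (12B, 4-aligned)
within Block: reserved at 4
4 + 4 = 8

8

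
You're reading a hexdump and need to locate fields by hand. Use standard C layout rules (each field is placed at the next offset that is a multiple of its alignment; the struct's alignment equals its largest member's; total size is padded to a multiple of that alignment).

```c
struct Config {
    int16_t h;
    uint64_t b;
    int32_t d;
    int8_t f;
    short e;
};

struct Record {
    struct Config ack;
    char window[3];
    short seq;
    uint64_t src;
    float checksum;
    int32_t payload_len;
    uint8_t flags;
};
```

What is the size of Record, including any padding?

Config: 0..2  h  (2B, 2-aligned); 2..8  -- padding (6B); 8..16  b  (8B, 8-aligned); 16..20  d  (4B, 4-aligned); 20..21  f  (1B, 1-aligned); 21..22  -- padding (1B); 22..24  e  (2B, 2-aligned); sizeof = 24, alignof = 8
0..24  ack  (24B, 8-aligned)
24..27  window  (3B, 1-aligned)
27..28  -- padding (1B)
28..30  seq  (2B, 2-aligned)
30..32  -- padding (2B)
32..40  src  (8B, 8-aligned)
40..44  checksum  (4B, 4-aligned)
44..48  payload_len  (4B, 4-aligned)
48..49  flags  (1B, 1-aligned)
49..56  -- tail padding (7B)
sizeof = 56, alignof = 8

56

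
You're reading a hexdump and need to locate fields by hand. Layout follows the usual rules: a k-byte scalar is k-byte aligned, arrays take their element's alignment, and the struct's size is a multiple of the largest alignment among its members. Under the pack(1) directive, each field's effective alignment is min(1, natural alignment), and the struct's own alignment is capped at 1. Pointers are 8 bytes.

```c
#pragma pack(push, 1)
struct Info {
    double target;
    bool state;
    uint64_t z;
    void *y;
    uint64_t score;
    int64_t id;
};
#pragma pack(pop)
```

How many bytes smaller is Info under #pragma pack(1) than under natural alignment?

natural layout:
  @0: target [8B, align 8] → 8
  @8: state [1B, align 1] → 9
  +7 pad (align 8)
  @16: z [8B, align 8] → 24
  @24: y [8B, align 8] → 32
  @32: score [8B, align 8] → 40
  @40: id [8B, align 8] → 48
  size 48, align 8
packed(1) layout:
  @0: target [8B, align 1] → 8
  @8: state [1B, align 1] → 9
  @9: z [8B, align 1] → 17
  @17: y [8B, align 1] → 25
  @25: score [8B, align 1] → 33
  @33: id [8B, align 1] → 41
  size 41, align 1
48 − 41 = 7

7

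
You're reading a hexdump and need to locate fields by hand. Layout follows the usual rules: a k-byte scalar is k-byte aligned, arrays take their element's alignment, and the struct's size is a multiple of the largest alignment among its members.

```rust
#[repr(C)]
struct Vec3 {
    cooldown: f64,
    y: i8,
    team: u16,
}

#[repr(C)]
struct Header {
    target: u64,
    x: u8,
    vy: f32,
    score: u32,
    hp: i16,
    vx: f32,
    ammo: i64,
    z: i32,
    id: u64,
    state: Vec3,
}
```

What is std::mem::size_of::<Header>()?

72 bytes

Vec3: 0..8  cooldown  (8B, 8-aligned); 8..9  y  (1B, 1-aligned); 9..10  -- padding (1B); 10..12  team  (2B, 2-aligned); 12..16  -- tail padding (4B); sizeof = 16, alignof = 8
0..8  target  (8B, 8-aligned)
8..9  x  (1B, 1-aligned)
9..12  -- padding (3B)
12..16  vy  (4B, 4-aligned)
16..20  score  (4B, 4-aligned)
20..22  hp  (2B, 2-aligned)
22..24  -- padding (2B)
24..28  vx  (4B, 4-aligned)
28..32  -- padding (4B)
32..40  ammo  (8B, 8-aligned)
40..44  z  (4B, 4-aligned)
44..48  -- padding (4B)
48..56  id  (8B, 8-aligned)
56..72  state  (16B, 8-aligned)
sizeof = 72, alignof = 8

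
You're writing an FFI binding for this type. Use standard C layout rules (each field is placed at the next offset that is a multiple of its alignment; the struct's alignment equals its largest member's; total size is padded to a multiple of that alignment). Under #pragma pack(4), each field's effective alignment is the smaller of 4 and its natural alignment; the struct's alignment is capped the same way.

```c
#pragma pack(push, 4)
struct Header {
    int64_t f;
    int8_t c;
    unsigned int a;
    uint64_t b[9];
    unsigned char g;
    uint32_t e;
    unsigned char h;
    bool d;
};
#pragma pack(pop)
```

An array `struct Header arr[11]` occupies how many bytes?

1100

@0: f [8B, align 4] → 8
@8: c [1B, align 1] → 9
+3 pad (align 4)
@12: a [4B, align 4] → 16
@16: b [72B, align 4] → 88
@88: g [1B, align 1] → 89
+3 pad (align 4)
@92: e [4B, align 4] → 96
@96: h [1B, align 1] → 97
@97: d [1B, align 1] → 98
+2 tail pad (align 4)
size 100, align 4
array of 11: 11 × 100 = 1100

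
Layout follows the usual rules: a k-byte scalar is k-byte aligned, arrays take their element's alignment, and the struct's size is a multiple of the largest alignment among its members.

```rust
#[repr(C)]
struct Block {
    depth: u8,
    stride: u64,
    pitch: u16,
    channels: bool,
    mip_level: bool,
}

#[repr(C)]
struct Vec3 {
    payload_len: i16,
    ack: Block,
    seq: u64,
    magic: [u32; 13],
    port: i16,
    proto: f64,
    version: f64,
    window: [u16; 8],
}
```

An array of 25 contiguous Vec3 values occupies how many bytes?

3200

Block: 0..1  depth  (1B, 1-aligned); 1..8  -- padding (7B); 8..16  stride  (8B, 8-aligned); 16..18  pitch  (2B, 2-aligned); 18..19  channels  (1B, 1-aligned); 19..20  mip_level  (1B, 1-aligned); 20..24  -- tail padding (4B); sizeof = 24, alignof = 8
0..2  payload_len  (2B, 2-aligned)
2..8  -- padding (6B)
8..32  ack  (24B, 8-aligned)
32..40  seq  (8B, 8-aligned)
40..92  magic  (52B, 4-aligned)
92..94  port  (2B, 2-aligned)
94..96  -- padding (2B)
96..104  proto  (8B, 8-aligned)
104..112  version  (8B, 8-aligned)
112..128  window  (16B, 2-aligned)
sizeof = 128, alignof = 8
array of 25: 25 × 128 = 3200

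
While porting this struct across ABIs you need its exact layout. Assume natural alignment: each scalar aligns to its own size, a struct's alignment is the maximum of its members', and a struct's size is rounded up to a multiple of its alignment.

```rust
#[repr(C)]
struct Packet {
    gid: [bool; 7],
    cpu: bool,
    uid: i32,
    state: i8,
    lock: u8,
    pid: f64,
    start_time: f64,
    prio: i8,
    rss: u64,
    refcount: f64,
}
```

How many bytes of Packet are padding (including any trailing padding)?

0..7  gid  (7B, 1-aligned)
7..8  cpu  (1B, 1-aligned)
8..12  uid  (4B, 4-aligned)
12..13  state  (1B, 1-aligned)
13..14  lock  (1B, 1-aligned)
14..16  -- padding (2B)
16..24  pid  (8B, 8-aligned)
24..32  start_time  (8B, 8-aligned)
32..33  prio  (1B, 1-aligned)
33..40  -- padding (7B)
40..48  rss  (8B, 8-aligned)
48..56  refcount  (8B, 8-aligned)
sizeof = 56, alignof = 8
data bytes 47, size 56 → padding 9

9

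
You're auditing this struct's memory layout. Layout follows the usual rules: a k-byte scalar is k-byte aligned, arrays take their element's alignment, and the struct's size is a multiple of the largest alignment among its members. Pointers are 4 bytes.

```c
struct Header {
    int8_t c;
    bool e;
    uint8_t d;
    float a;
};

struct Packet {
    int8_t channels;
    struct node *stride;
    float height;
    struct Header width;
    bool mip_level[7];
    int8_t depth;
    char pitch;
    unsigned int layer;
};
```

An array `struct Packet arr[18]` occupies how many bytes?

648

Header: c at 0 (size 1, align 1) → ends 1; e at 1 (size 1, align 1) → ends 2; d at 2 (size 1, align 1) → ends 3; pad 1 to align 4 for a; a at 4 (size 4, align 4) → ends 8; total 8 bytes, alignment 4
channels at 0 (size 1, align 1) → ends 1
pad 3 to align 4 for stride
stride at 4 (size 4, align 4) → ends 8
height at 8 (size 4, align 4) → ends 12
width at 12 (size 8, align 4) → ends 20
mip_level at 20 (size 7, align 1) → ends 27
depth at 27 (size 1, align 1) → ends 28
pitch at 28 (size 1, align 1) → ends 29
pad 3 to align 4 for layer
layer at 32 (size 4, align 4) → ends 36
total 36 bytes, alignment 4
array of 18: 18 × 36 = 648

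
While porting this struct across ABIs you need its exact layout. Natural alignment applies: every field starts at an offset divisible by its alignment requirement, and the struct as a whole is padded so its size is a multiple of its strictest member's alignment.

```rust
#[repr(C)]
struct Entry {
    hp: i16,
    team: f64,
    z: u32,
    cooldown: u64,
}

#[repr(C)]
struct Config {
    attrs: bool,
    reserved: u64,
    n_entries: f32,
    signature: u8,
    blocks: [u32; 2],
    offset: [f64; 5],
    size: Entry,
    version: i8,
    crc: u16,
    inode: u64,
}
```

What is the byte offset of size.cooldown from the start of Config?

96

Entry: 0..2  hp  (2B, 2-aligned); 2..8  -- padding (6B); 8..16  team  (8B, 8-aligned); 16..20  z  (4B, 4-aligned); 20..24  -- padding (4B); 24..32  cooldown  (8B, 8-aligned); sizeof = 32, alignof = 8
0..1  attrs  (1B, 1-aligned)
1..8  -- padding (7B)
8..16  reserved  (8B, 8-aligned)
16..20  n_entries  (4B, 4-aligned)
20..21  signature  (1B, 1-aligned)
21..24  -- padding (3B)
24..32  blocks  (8B, 4-aligned)
32..72  offset  (40B, 8-aligned)
72..104  size  (32B, 8-aligned)
within Entry: cooldown at 24
72 + 24 = 96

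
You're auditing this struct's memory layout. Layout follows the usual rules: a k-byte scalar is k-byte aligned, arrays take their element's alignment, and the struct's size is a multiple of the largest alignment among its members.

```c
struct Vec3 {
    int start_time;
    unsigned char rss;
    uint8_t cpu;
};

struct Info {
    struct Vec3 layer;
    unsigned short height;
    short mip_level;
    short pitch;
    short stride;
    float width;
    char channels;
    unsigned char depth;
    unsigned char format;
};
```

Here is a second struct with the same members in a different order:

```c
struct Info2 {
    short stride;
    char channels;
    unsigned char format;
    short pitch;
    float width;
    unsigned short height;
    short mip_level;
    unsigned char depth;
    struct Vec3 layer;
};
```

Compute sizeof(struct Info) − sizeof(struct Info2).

-4

Vec3: start_time at 0 (size 4, align 4) → ends 4; rss at 4 (size 1, align 1) → ends 5; cpu at 5 (size 1, align 1) → ends 6; tail pad 2 to reach multiple of 4; total 8 bytes, alignment 4
layer at 0 (size 8, align 4) → ends 8
height at 8 (size 2, align 2) → ends 10
mip_level at 10 (size 2, align 2) → ends 12
pitch at 12 (size 2, align 2) → ends 14
stride at 14 (size 2, align 2) → ends 16
width at 16 (size 4, align 4) → ends 20
channels at 20 (size 1, align 1) → ends 21
depth at 21 (size 1, align 1) → ends 22
format at 22 (size 1, align 1) → ends 23
tail pad 1 to reach multiple of 4
total 24 bytes, alignment 4
— Info2 —
stride at 0 (size 2, align 2) → ends 2
channels at 2 (size 1, align 1) → ends 3
format at 3 (size 1, align 1) → ends 4
pitch at 4 (size 2, align 2) → ends 6
pad 2 to align 4 for width
width at 8 (size 4, align 4) → ends 12
height at 12 (size 2, align 2) → ends 14
mip_level at 14 (size 2, align 2) → ends 16
depth at 16 (size 1, align 1) → ends 17
pad 3 to align 4 for layer
layer at 20 (size 8, align 4) → ends 28
total 28 bytes, alignment 4
24 − 28 = -4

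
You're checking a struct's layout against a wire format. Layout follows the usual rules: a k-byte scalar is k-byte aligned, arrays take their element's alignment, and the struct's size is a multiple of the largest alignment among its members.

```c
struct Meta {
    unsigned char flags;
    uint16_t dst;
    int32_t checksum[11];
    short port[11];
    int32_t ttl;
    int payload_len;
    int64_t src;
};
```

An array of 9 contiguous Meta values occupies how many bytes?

0..1  flags  (1B, 1-aligned)
1..2  -- padding (1B)
2..4  dst  (2B, 2-aligned)
4..48  checksum  (44B, 4-aligned)
48..70  port  (22B, 2-aligned)
70..72  -- padding (2B)
72..76  ttl  (4B, 4-aligned)
76..80  payload_len  (4B, 4-aligned)
80..88  src  (8B, 8-aligned)
sizeof = 88, alignof = 8
array of 9: 9 × 88 = 792

792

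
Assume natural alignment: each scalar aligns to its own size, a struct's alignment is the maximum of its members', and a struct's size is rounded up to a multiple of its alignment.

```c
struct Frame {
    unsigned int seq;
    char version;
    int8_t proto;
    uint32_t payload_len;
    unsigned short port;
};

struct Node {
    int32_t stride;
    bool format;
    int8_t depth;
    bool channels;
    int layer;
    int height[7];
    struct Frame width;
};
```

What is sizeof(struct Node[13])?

Frame: @0: seq [4B, align 4] → 4; @4: version [1B, align 1] → 5; @5: proto [1B, align 1] → 6; +2 pad (align 4); @8: payload_len [4B, align 4] → 12; @12: port [2B, align 2] → 14; +2 tail pad (align 4); size 16, align 4
@0: stride [4B, align 4] → 4
@4: format [1B, align 1] → 5
@5: depth [1B, align 1] → 6
@6: channels [1B, align 1] → 7
+1 pad (align 4)
@8: layer [4B, align 4] → 12
@12: height [28B, align 4] → 40
@40: width [16B, align 4] → 56
size 56, align 4
array of 13: 13 × 56 = 728

728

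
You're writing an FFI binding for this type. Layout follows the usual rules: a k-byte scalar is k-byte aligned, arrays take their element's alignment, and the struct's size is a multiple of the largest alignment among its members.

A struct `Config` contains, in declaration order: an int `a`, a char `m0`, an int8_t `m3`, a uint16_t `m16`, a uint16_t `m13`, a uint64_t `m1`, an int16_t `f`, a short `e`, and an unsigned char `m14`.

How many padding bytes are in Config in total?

a at 0 (size 4, align 4) → ends 4
m0 at 4 (size 1, align 1) → ends 5
m3 at 5 (size 1, align 1) → ends 6
m16 at 6 (size 2, align 2) → ends 8
m13 at 8 (size 2, align 2) → ends 10
pad 6 to align 8 for m1
m1 at 16 (size 8, align 8) → ends 24
f at 24 (size 2, align 2) → ends 26
e at 26 (size 2, align 2) → ends 28
m14 at 28 (size 1, align 1) → ends 29
tail pad 3 to reach multiple of 8
total 32 bytes, alignment 8
data bytes 23, size 32 → padding 9

9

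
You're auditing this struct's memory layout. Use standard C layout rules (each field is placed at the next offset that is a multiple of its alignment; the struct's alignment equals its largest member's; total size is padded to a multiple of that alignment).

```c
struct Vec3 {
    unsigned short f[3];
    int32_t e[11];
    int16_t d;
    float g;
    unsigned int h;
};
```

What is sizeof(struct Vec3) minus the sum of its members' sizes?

@0: f [6B, align 2] → 6
+2 pad (align 4)
@8: e [44B, align 4] → 52
@52: d [2B, align 2] → 54
+2 pad (align 4)
@56: g [4B, align 4] → 60
@60: h [4B, align 4] → 64
size 64, align 4
data bytes 60, size 64 → padding 4

4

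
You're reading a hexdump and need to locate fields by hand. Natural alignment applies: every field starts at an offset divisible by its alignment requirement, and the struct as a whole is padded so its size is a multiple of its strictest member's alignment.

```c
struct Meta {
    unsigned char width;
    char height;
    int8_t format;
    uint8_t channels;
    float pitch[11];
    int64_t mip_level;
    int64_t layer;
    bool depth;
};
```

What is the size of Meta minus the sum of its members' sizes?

@0: width [1B, align 1] → 1
@1: height [1B, align 1] → 2
@2: format [1B, align 1] → 3
@3: channels [1B, align 1] → 4
@4: pitch [44B, align 4] → 48
@48: mip_level [8B, align 8] → 56
@56: layer [8B, align 8] → 64
@64: depth [1B, align 1] → 65
+7 tail pad (align 8)
size 72, align 8
data bytes 65, size 72 → padding 7

7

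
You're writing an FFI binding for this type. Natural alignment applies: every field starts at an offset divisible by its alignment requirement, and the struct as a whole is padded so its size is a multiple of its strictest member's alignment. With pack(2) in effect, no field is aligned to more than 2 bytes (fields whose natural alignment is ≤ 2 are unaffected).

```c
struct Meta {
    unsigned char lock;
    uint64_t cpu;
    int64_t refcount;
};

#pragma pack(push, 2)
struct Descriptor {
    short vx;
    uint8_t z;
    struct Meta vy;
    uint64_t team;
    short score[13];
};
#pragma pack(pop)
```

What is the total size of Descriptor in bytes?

62 bytes

Meta: @0: lock [1B, align 1] → 1; +7 pad (align 8); @8: cpu [8B, align 8] → 16; @16: refcount [8B, align 8] → 24; size 24, align 8
@0: vx [2B, align 2] → 2
@2: z [1B, align 1] → 3
+1 pad (align 2)
@4: vy [24B, align 2] → 28
@28: team [8B, align 2] → 36
@36: score [26B, align 2] → 62
size 62, align 2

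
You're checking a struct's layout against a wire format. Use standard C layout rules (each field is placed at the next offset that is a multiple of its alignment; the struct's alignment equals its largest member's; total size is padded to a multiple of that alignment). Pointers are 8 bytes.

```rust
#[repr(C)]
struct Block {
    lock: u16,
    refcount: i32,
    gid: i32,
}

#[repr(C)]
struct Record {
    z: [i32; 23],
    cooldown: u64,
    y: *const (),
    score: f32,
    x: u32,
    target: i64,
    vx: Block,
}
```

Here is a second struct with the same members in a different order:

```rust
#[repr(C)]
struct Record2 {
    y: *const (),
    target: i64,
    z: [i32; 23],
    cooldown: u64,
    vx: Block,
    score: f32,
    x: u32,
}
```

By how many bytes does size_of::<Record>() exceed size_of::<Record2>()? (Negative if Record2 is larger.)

Block: 0..2  lock  (2B, 2-aligned); 2..4  -- padding (2B); 4..8  refcount  (4B, 4-aligned); 8..12  gid  (4B, 4-aligned); sizeof = 12, alignof = 4
0..92  z  (92B, 4-aligned)
92..96  -- padding (4B)
96..104  cooldown  (8B, 8-aligned)
104..112  y  (8B, 8-aligned)
112..116  score  (4B, 4-aligned)
116..120  x  (4B, 4-aligned)
120..128  target  (8B, 8-aligned)
128..140  vx  (12B, 4-aligned)
140..144  -- tail padding (4B)
sizeof = 144, alignof = 8
— Record2 —
0..8  y  (8B, 8-aligned)
8..16  target  (8B, 8-aligned)
16..108  z  (92B, 4-aligned)
108..112  -- padding (4B)
112..120  cooldown  (8B, 8-aligned)
120..132  vx  (12B, 4-aligned)
132..136  score  (4B, 4-aligned)
136..140  x  (4B, 4-aligned)
140..144  -- tail padding (4B)
sizeof = 144, alignof = 8
144 − 144 = 0

0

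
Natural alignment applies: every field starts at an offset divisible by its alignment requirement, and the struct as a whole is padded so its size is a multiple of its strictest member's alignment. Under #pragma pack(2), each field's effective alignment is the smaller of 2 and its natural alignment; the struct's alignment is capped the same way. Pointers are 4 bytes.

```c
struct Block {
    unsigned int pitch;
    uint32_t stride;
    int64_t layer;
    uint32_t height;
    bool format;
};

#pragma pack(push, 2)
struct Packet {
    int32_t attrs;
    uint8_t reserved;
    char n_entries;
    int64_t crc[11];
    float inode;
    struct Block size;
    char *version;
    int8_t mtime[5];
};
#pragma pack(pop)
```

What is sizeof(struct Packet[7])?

924

Block: @0: pitch [4B, align 4] → 4; @4: stride [4B, align 4] → 8; @8: layer [8B, align 8] → 16; @16: height [4B, align 4] → 20; @20: format [1B, align 1] → 21; +3 tail pad (align 8); size 24, align 8
@0: attrs [4B, align 2] → 4
@4: reserved [1B, align 1] → 5
@5: n_entries [1B, align 1] → 6
@6: crc [88B, align 2] → 94
@94: inode [4B, align 2] → 98
@98: size [24B, align 2] → 122
@122: version [4B, align 2] → 126
@126: mtime [5B, align 1] → 131
+1 tail pad (align 2)
size 132, align 2
array of 7: 7 × 132 = 924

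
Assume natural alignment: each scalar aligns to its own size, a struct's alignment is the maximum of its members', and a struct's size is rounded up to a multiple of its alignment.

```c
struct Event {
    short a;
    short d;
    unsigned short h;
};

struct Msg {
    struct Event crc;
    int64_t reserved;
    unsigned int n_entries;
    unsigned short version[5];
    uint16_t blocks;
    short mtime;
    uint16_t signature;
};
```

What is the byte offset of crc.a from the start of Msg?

Event: 0..2  a  (2B, 2-aligned); 2..4  d  (2B, 2-aligned); 4..6  h  (2B, 2-aligned); sizeof = 6, alignof = 2
0..6  crc  (6B, 2-aligned)
within Event: a at 0
0 + 0 = 0

0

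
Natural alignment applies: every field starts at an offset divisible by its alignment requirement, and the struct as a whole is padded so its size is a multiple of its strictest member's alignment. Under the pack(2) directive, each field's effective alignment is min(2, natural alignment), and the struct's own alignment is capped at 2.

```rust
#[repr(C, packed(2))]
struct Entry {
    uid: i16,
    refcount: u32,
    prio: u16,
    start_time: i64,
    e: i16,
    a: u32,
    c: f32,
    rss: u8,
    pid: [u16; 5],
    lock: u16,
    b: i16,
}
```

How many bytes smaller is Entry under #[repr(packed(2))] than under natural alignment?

14

natural layout:
  uid at 0 (size 2, align 2) → ends 2
  pad 2 to align 4 for refcount
  refcount at 4 (size 4, align 4) → ends 8
  prio at 8 (size 2, align 2) → ends 10
  pad 6 to align 8 for start_time
  start_time at 16 (size 8, align 8) → ends 24
  e at 24 (size 2, align 2) → ends 26
  pad 2 to align 4 for a
  a at 28 (size 4, align 4) → ends 32
  c at 32 (size 4, align 4) → ends 36
  rss at 36 (size 1, align 1) → ends 37
  pad 1 to align 2 for pid
  pid at 38 (size 10, align 2) → ends 48
  lock at 48 (size 2, align 2) → ends 50
  b at 50 (size 2, align 2) → ends 52
  tail pad 4 to reach multiple of 8
  total 56 bytes, alignment 8
packed(2) layout:
  uid at 0 (size 2, align 2) → ends 2
  refcount at 2 (size 4, align 2) → ends 6
  prio at 6 (size 2, align 2) → ends 8
  start_time at 8 (size 8, align 2) → ends 16
  e at 16 (size 2, align 2) → ends 18
  a at 18 (size 4, align 2) → ends 22
  c at 22 (size 4, align 2) → ends 26
  rss at 26 (size 1, align 1) → ends 27
  pad 1 to align 2 for pid
  pid at 28 (size 10, align 2) → ends 38
  lock at 38 (size 2, align 2) → ends 40
  b at 40 (size 2, align 2) → ends 42
  total 42 bytes, alignment 2
56 − 42 = 14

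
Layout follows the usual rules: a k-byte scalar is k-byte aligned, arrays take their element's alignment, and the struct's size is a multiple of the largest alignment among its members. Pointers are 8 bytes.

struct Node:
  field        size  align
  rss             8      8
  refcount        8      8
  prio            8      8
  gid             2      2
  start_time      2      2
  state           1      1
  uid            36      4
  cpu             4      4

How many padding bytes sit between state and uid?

0..8  rss  (8B, 8-aligned)
8..16  refcount  (8B, 8-aligned)
16..24  prio  (8B, 8-aligned)
24..26  gid  (2B, 2-aligned)
26..28  start_time  (2B, 2-aligned)
28..29  state  (1B, 1-aligned)
29..32  -- padding (3B)
32..68  uid  (36B, 4-aligned)

3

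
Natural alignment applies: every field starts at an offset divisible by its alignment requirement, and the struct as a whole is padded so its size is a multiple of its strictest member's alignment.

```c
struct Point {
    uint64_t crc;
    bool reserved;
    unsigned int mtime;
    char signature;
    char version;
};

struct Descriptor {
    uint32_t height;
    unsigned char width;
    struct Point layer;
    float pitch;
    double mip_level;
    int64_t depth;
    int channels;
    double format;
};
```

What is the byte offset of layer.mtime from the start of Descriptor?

20

Point: 0..8  crc  (8B, 8-aligned); 8..9  reserved  (1B, 1-aligned); 9..12  -- padding (3B); 12..16  mtime  (4B, 4-aligned); 16..17  signature  (1B, 1-aligned); 17..18  version  (1B, 1-aligned); 18..24  -- tail padding (6B); sizeof = 24, alignof = 8
0..4  height  (4B, 4-aligned)
4..5  width  (1B, 1-aligned)
5..8  -- padding (3B)
8..32  layer  (24B, 8-aligned)
within Point: mtime at 12
8 + 12 = 20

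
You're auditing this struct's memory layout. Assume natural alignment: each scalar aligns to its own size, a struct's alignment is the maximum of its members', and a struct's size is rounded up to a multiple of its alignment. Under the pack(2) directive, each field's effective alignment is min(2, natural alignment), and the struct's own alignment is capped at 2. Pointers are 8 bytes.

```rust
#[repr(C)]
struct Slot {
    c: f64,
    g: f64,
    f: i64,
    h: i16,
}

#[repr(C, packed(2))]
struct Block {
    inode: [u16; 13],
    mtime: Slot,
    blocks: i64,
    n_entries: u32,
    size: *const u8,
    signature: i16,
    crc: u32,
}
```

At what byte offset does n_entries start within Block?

66

Slot: c at 0 (size 8, align 8) → ends 8; g at 8 (size 8, align 8) → ends 16; f at 16 (size 8, align 8) → ends 24; h at 24 (size 2, align 2) → ends 26; tail pad 6 to reach multiple of 8; total 32 bytes, alignment 8
inode at 0 (size 26, align 2) → ends 26
mtime at 26 (size 32, align 2) → ends 58
blocks at 58 (size 8, align 2) → ends 66
n_entries at 66 (size 4, align 2) → ends 70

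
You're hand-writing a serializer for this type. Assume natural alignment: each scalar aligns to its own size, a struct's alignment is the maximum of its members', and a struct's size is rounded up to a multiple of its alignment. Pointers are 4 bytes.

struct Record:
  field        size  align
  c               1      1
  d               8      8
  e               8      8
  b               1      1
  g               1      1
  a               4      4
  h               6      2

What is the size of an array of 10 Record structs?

0..1  c  (1B, 1-aligned)
1..8  -- padding (7B)
8..16  d  (8B, 8-aligned)
16..24  e  (8B, 8-aligned)
24..25  b  (1B, 1-aligned)
25..26  g  (1B, 1-aligned)
26..28  -- padding (2B)
28..32  a  (4B, 4-aligned)
32..38  h  (6B, 2-aligned)
38..40  -- tail padding (2B)
sizeof = 40, alignof = 8
array of 10: 10 × 40 = 400

400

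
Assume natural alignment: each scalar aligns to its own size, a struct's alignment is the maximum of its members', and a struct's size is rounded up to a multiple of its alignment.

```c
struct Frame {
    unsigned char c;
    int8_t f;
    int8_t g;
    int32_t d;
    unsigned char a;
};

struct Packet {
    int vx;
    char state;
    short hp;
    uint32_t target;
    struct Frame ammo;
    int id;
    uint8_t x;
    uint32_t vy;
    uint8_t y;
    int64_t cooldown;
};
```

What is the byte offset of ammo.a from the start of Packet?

20

Frame: 0..1  c  (1B, 1-aligned); 1..2  f  (1B, 1-aligned); 2..3  g  (1B, 1-aligned); 3..4  -- padding (1B); 4..8  d  (4B, 4-aligned); 8..9  a  (1B, 1-aligned); 9..12  -- tail padding (3B); sizeof = 12, alignof = 4
0..4  vx  (4B, 4-aligned)
4..5  state  (1B, 1-aligned)
5..6  -- padding (1B)
6..8  hp  (2B, 2-aligned)
8..12  target  (4B, 4-aligned)
12..24  ammo  (12B, 4-aligned)
within Frame: a at 8
12 + 8 = 20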